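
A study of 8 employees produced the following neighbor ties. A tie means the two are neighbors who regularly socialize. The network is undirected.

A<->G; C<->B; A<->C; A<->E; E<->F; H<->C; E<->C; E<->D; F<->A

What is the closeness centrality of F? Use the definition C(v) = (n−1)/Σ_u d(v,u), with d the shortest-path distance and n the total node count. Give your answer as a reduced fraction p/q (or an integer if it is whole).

1/2

Distances from F: A:1, B:3, C:2, D:2, E:1, G:2, H:3. Sum = 14.
n = 8, so closeness = 7/14 = 1/2.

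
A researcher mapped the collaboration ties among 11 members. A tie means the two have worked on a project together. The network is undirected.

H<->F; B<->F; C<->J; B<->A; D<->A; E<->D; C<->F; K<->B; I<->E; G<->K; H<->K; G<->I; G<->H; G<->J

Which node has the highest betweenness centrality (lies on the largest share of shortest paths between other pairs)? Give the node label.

G

Unnormalized betweenness of each node: A:37/6, B:11, C:2, D:7/2, E:13/3, F:7, G:91/6, H:10/3, I:47/6, J:10/3, K:16/3.
G has the largest value, 91/6, making it the main broker — the node through which the most shortest paths run.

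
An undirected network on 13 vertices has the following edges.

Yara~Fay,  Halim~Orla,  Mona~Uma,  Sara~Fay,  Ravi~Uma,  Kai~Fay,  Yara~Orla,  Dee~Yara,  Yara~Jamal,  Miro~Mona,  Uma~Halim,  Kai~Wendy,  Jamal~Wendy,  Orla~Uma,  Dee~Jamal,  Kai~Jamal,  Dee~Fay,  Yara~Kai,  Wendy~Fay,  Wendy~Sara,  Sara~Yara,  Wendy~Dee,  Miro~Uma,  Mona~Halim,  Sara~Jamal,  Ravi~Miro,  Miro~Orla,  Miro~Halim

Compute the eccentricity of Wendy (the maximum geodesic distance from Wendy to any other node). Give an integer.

Distances from Wendy: Dee:1, Fay:1, Halim:4, Jamal:1, Kai:1, Miro:4, Mona:5, Orla:3, Ravi:5, Sara:1, Uma:4, Yara:2.
The largest is 5 (to Ravi and Mona), so the eccentricity of Wendy is 5.

5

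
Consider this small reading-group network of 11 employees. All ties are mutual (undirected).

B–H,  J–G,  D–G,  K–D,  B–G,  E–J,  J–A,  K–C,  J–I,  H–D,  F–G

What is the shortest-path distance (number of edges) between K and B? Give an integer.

One shortest route is K – D – H – B, which uses 3 edges, and at distance 2 from K we only reach {G, H}, which does not include B. So d(K,B) = 3.

3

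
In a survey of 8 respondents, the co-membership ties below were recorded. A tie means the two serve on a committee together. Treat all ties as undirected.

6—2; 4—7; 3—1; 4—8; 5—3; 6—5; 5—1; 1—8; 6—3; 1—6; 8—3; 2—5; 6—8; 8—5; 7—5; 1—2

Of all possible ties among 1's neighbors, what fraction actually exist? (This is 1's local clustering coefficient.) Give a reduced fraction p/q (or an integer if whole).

4/5

1's neighbors: 2, 3, 5, 6, and 8 (k = 5).
Possible neighbor pairs: C(5,2) = 10. Edges among them: 2–5, 2–6, 3–5, 3–6, 3–8, 5–6, 5–8, 6–8 → e = 8.
Clustering(1) = 8/10 = 4/5.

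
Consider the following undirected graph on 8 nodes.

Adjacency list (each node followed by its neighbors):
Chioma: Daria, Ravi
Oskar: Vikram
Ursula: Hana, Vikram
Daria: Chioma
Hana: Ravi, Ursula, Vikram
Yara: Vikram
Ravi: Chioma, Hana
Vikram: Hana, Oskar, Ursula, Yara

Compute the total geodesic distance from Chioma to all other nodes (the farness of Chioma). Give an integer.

Distances from Chioma: Daria:1, Hana:2, Oskar:4, Ravi:1, Ursula:3, Vikram:3, Yara:4.
Sum = 1 + 2 + 4 + 1 + 3 + 3 + 4 = 18.

18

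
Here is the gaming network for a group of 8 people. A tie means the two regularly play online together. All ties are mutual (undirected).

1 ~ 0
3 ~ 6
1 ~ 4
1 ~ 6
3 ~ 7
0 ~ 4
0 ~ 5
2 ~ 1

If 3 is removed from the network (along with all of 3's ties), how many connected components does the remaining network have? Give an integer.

Without 3, the remaining ties split the others into: {0, 1, 2, 4, 5, 6}; {7}.
That's 2 separate components.

2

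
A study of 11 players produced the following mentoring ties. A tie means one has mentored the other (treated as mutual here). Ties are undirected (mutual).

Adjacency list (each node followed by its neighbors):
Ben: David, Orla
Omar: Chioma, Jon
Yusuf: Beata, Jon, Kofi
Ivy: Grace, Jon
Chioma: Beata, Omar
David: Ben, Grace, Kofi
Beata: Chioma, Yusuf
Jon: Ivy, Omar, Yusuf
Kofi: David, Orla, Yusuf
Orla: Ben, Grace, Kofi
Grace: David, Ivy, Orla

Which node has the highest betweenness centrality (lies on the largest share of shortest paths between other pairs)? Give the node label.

Yusuf

Unnormalized betweenness of each node: Beata:5, Ben:1/3, Chioma:1, David:11/2, Grace:7, Ivy:20/3, Jon:12, Kofi:41/3, Omar:3, Orla:11/2, Yusuf:49/3.
Yusuf has the largest value, 49/3, making it the main broker — the node through which the most shortest paths run.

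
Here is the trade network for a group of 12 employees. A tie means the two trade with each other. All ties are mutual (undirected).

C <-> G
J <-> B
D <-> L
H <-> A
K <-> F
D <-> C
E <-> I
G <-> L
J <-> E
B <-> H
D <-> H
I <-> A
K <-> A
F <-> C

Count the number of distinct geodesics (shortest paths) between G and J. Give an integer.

2

The shortest distance is 5. The length-5 paths are: G–C–D–H–B–J; G–L–D–H–B–J.
That gives 2 distinct shortest paths.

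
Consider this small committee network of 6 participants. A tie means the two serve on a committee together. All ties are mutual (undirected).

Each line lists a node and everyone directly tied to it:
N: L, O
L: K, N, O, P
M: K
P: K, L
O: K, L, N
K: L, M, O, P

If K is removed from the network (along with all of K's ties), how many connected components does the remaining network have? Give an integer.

2

Without K, the remaining ties split the others into: {L, N, O, P}; {M}.
That's 2 separate components.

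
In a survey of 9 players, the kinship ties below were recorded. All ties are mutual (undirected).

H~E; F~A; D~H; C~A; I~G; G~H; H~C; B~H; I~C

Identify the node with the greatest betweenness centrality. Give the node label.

H

Unnormalized betweenness of each node: A:7, B:0, C:14, D:0, E:0, F:0, G:2, H:39/2, I:3/2.
H has the largest value, 39/2, making it the main broker — the node through which the most shortest paths run.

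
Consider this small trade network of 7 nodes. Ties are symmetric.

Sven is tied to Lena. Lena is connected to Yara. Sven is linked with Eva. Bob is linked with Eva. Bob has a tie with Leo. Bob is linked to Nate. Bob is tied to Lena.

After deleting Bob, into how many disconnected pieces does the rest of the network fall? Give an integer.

Without Bob, the remaining ties split the others into: {Leo}; {Eva, Lena, Sven, Yara}; {Nate}.
That's 3 separate components.

3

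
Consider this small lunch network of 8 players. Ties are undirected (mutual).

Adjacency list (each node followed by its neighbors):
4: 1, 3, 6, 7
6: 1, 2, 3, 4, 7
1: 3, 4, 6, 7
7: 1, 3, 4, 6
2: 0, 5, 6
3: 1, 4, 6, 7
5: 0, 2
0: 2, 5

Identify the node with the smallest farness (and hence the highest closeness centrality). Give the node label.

Farness (sum of distances to all others) for each node — 0:16, 1:12, 2:11, 3:12, 4:12, 5:16, 6:9, 7:12.
The smallest farness is 9, for 6, so 6 has the highest closeness.

6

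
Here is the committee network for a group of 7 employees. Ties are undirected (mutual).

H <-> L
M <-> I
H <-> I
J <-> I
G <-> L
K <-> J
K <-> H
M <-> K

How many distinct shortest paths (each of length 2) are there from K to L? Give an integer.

1

The shortest distance is 2, and the only length-2 path is K–H–L. So there is exactly 1 shortest path.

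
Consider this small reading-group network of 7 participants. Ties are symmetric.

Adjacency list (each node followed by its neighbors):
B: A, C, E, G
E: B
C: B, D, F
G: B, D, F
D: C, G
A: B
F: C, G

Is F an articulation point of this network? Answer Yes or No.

No

Even without F, every remaining node can still reach every other (the residual graph is connected), so F is not a cut vertex.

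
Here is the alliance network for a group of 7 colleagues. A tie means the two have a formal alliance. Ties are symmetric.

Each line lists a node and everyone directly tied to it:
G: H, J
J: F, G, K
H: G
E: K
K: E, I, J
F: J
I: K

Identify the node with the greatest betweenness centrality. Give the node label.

J

Unnormalized betweenness of each node: E:0, F:0, G:5, H:0, I:0, J:11, K:9.
J has the largest value, 11, making it the main broker — the node through which the most shortest paths run.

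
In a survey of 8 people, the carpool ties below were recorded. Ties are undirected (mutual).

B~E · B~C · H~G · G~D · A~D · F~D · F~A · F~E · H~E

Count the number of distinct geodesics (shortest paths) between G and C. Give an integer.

The shortest distance is 4, and the only length-4 path is G–H–E–B–C. So there is exactly 1 shortest path.

1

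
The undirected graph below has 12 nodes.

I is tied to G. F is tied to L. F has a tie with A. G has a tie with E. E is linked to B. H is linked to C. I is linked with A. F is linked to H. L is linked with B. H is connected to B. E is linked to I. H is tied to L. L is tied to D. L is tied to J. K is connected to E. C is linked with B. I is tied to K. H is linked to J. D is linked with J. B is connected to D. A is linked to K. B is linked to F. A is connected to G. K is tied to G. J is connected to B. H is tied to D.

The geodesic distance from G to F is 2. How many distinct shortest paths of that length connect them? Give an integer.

1

The shortest distance is 2, and the only length-2 path is G–A–F. So there is exactly 1 shortest path.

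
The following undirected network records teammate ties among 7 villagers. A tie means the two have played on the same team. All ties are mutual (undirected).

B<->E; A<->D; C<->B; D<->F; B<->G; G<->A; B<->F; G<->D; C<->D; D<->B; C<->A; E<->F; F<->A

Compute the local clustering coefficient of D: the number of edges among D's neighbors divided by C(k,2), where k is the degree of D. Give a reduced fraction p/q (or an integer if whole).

3/5

D's neighbors: A, B, C, F, and G (k = 5).
Possible neighbor pairs: C(5,2) = 10. Edges among them: A–C, A–F, A–G, B–C, B–F, B–G → e = 6.
Clustering(D) = 6/10 = 3/5.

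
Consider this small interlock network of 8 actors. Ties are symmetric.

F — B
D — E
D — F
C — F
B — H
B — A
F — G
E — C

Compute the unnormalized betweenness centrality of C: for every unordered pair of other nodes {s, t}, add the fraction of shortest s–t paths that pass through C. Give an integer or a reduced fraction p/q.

5/2

Pairs whose geodesics pass through C — A–E: 1/2; F–E: 1/2; E–B: 1/2; E–H: 1/2; E–G: 1/2.
All other pairs contribute 0.
Summing the contributions gives betweenness(C) = 5/2.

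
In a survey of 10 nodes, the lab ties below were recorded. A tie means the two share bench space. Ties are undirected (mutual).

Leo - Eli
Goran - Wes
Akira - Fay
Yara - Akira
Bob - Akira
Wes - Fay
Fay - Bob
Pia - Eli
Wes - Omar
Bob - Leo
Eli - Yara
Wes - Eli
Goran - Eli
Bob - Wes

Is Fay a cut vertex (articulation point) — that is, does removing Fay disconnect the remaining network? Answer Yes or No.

Even without Fay, every remaining node can still reach every other (the residual graph is connected), so Fay is not a cut vertex.

No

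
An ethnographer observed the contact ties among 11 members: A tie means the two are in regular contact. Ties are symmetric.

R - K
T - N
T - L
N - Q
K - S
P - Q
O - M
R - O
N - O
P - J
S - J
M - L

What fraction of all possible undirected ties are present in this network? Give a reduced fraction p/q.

There are 12 edges and 11 nodes, so the maximum possible is C(11,2) = 55.
Density = 12/55.

12/55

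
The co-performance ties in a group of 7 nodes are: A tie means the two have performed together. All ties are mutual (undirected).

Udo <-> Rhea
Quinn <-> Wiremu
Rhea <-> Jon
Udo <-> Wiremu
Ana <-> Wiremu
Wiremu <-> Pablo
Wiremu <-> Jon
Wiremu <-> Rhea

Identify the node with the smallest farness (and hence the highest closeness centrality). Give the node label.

Farness (sum of distances to all others) for each node — Ana:11, Jon:10, Pablo:11, Quinn:11, Rhea:9, Udo:10, Wiremu:6.
The smallest farness is 6, for Wiremu, so Wiremu has the highest closeness.

Wiremu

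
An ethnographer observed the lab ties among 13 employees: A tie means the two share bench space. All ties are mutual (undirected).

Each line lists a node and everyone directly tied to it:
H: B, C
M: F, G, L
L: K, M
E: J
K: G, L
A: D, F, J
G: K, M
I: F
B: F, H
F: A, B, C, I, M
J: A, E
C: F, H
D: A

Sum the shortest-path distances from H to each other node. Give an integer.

39

Distances from H: A:3, B:1, C:1, D:4, E:5, F:2, G:4, I:3, J:4, K:5, L:4, M:3.
Sum = 3 + 1 + 1 + 4 + 5 + 2 + 4 + 3 + 4 + 5 + 4 + 3 = 39.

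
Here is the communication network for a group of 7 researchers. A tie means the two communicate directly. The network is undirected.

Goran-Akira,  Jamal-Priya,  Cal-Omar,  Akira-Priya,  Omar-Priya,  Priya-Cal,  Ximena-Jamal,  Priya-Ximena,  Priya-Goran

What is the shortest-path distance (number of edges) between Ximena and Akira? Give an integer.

2

One shortest route is Ximena – Priya – Akira, which uses 2 edges, and Ximena and Akira are not directly tied, so nothing shorter exists. So d(Ximena,Akira) = 2.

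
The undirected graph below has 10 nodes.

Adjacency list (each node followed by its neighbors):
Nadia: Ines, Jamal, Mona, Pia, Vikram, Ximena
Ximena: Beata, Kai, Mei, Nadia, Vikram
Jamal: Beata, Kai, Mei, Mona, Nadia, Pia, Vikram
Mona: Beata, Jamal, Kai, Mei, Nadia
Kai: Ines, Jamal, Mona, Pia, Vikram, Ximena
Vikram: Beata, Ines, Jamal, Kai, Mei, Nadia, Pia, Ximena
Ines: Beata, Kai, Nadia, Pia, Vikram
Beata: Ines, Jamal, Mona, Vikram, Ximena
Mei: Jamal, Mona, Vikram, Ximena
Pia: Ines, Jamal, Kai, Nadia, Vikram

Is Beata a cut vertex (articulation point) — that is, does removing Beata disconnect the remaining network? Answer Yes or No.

No

Even without Beata, every remaining node can still reach every other (the residual graph is connected), so Beata is not a cut vertex.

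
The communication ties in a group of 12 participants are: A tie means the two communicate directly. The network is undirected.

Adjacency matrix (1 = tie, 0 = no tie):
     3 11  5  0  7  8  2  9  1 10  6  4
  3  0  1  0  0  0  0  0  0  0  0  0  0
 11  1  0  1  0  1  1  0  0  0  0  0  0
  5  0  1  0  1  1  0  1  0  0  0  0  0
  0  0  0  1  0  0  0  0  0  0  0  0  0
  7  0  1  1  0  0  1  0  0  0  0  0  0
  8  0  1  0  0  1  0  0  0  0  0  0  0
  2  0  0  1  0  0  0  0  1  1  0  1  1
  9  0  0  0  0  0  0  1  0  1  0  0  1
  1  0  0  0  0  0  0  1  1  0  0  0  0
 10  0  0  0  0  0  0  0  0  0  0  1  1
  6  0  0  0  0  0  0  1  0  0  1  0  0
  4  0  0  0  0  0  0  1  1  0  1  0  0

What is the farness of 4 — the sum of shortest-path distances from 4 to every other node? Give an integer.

26

Distances from 4: 0:3, 1:2, 2:1, 3:4, 5:2, 6:2, 7:3, 8:4, 9:1, 10:1, 11:3.
Sum = 3 + 2 + 1 + 4 + 2 + 2 + 3 + 4 + 1 + 1 + 3 = 26.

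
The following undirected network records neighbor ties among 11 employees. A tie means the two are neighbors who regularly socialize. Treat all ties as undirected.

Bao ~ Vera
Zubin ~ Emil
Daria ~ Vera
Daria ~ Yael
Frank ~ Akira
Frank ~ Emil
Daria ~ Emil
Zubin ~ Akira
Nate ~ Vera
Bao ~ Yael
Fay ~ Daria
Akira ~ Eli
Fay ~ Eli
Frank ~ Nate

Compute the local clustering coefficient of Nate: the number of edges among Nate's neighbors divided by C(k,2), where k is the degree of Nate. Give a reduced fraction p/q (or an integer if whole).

0

Nate's neighbors: Frank and Vera (k = 2).
Possible neighbor pairs: C(2,2) = 1. Edges among them: none → e = 0.
Clustering(Nate) = 0/1.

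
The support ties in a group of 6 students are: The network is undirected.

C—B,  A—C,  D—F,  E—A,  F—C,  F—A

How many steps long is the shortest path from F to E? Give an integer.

2

One shortest route is F – A – E, which uses 2 edges, and F and E are not directly tied, so nothing shorter exists. So d(F,E) = 2.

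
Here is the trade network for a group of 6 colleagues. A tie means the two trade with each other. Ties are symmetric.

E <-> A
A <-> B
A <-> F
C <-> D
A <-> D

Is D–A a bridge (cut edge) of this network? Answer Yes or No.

Yes

Without the D–A edge there is no alternate route between D and A, so the network disconnects. It is a bridge.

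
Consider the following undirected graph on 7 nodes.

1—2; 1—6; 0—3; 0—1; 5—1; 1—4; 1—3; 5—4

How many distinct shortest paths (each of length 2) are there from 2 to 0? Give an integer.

1

The shortest distance is 2, and the only length-2 path is 2–1–0. So there is exactly 1 shortest path.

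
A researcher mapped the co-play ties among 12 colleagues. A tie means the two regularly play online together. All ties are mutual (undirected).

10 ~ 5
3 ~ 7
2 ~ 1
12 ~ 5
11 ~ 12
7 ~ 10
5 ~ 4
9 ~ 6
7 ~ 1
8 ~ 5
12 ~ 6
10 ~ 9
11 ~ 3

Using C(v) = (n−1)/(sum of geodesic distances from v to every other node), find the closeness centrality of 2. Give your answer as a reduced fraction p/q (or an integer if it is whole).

Distances from 2: 1:1, 3:3, 4:5, 5:4, 6:5, 7:2, 8:5, 9:4, 10:3, 11:4, 12:5. Sum = 41.
n = 12, so closeness = 11/41.

11/41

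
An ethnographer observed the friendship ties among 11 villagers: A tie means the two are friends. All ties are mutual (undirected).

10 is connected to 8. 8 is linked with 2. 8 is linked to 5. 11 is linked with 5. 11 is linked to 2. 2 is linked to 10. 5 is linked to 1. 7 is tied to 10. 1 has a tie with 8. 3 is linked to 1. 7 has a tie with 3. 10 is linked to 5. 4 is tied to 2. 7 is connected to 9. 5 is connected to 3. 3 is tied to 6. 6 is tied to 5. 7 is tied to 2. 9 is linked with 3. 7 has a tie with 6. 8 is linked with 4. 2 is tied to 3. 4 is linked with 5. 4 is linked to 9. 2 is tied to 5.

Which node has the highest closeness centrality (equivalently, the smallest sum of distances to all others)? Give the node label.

Farness (sum of distances to all others) for each node — 1:17, 2:13, 3:14, 4:16, 5:12, 6:17, 7:15, 8:15, 9:18, 10:16, 11:19.
The smallest farness is 12, for 5, so 5 has the highest closeness.

5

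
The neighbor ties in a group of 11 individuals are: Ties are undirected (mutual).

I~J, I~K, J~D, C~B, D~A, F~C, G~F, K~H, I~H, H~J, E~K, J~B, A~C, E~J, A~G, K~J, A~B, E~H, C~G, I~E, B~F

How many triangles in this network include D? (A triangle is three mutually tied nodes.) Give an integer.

0

D's neighbors are A and J, but none of them are tied to each other, so no triangle contains D.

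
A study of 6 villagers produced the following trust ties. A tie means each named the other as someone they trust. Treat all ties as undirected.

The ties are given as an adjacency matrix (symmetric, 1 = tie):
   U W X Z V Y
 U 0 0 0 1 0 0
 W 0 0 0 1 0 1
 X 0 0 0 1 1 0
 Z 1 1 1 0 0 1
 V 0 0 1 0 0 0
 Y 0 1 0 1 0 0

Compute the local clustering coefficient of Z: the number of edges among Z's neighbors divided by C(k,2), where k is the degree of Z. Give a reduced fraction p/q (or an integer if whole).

Z's neighbors: U, W, X, and Y (k = 4).
Possible neighbor pairs: C(4,2) = 6. Edges among them: W–Y → e = 1.
Clustering(Z) = 1/6.

1/6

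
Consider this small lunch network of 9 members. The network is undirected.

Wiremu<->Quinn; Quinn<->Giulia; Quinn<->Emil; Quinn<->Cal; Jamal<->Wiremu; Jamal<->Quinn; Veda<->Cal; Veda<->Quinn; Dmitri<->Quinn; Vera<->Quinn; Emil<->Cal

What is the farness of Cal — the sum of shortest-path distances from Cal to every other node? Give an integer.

13

Distances from Cal: Dmitri:2, Emil:1, Giulia:2, Jamal:2, Quinn:1, Veda:1, Vera:2, Wiremu:2.
Sum = 2 + 1 + 2 + 2 + 1 + 1 + 2 + 2 = 13.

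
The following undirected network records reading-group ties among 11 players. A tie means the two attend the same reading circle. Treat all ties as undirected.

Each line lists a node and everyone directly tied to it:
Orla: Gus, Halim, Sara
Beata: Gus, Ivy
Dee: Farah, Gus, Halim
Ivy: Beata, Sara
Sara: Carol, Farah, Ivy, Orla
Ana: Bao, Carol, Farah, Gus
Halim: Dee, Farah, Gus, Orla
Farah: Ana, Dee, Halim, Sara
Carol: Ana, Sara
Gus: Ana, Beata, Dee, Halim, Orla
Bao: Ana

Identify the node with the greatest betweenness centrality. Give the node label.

Gus

Unnormalized betweenness of each node: Ana:51/4, Bao:0, Beata:5/2, Carol:5/3, Dee:7/12, Farah:43/6, Gus:77/6, Halim:19/12, Ivy:7/4, Orla:25/12, Sara:109/12.
Gus has the largest value, 77/6, making it the main broker — the node through which the most shortest paths run.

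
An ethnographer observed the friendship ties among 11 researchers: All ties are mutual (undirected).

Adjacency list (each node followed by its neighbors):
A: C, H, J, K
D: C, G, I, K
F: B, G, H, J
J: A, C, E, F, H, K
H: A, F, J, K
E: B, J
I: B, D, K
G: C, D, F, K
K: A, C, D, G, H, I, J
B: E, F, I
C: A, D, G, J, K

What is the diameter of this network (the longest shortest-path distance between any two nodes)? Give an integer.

3

Eccentricity of each node (its greatest distance to any other): A:3, B:3, C:3, D:3, E:3, F:2, G:3, H:2, I:2, J:2, K:2.
The maximum eccentricity is 3, realized for instance by the pair G–E via G – K – J – E. So the diameter is 3.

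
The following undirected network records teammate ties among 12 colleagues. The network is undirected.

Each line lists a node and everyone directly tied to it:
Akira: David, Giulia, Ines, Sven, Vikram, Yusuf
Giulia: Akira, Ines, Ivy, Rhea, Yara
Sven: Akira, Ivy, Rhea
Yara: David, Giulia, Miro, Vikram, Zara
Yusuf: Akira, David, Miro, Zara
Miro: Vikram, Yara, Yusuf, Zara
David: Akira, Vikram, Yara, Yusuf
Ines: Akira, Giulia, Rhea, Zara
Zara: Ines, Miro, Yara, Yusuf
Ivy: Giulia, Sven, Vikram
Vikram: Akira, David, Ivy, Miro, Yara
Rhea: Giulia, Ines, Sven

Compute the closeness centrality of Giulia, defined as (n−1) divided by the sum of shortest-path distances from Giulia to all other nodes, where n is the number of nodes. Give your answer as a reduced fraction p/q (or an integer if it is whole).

Distances from Giulia: Akira:1, David:2, Ines:1, Ivy:1, Miro:2, Rhea:1, Sven:2, Vikram:2, Yara:1, Yusuf:2, Zara:2. Sum = 17.
n = 12, so closeness = 11/17.

11/17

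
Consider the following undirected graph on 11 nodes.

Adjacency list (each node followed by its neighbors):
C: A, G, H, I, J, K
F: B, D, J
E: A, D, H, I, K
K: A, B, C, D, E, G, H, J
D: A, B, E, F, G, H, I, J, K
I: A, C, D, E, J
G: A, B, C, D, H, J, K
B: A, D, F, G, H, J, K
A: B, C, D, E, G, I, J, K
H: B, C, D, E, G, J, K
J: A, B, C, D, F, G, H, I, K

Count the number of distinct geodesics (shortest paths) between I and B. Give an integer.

3

The shortest distance is 2. The length-2 paths are: I–D–B; I–A–B; I–J–B.
That gives 3 distinct shortest paths.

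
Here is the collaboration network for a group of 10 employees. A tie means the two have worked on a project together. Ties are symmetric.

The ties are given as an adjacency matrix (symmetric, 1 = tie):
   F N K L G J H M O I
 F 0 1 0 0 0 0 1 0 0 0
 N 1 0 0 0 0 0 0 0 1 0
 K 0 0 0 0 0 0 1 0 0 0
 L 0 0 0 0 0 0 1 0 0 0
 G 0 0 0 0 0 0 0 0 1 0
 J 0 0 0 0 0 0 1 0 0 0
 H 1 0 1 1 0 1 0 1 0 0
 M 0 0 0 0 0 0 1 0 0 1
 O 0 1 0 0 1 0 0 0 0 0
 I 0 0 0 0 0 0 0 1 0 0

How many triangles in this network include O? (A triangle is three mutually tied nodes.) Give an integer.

O's neighbors are G and N, but none of them are tied to each other, so no triangle contains O.

0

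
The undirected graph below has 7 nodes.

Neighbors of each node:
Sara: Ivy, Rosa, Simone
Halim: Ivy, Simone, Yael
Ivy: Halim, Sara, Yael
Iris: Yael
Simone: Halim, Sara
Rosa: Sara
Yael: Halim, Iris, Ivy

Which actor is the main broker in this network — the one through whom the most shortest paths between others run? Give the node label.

Unnormalized betweenness of each node: Halim:5/2, Iris:0, Ivy:5, Rosa:0, Sara:11/2, Simone:1, Yael:5.
Sara has the largest value, 11/2, making it the main broker — the node through which the most shortest paths run.

Sara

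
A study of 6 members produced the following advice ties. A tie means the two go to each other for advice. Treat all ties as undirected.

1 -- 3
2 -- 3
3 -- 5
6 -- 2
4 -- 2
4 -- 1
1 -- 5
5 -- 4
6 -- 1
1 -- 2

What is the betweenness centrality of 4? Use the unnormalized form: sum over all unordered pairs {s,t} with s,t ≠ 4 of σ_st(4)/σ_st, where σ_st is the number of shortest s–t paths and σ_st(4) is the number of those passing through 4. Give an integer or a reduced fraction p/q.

Pairs whose geodesics pass through 4 — 2–5: 1/3.
All other pairs contribute 0.
Summing the contributions gives betweenness(4) = 1/3.

1/3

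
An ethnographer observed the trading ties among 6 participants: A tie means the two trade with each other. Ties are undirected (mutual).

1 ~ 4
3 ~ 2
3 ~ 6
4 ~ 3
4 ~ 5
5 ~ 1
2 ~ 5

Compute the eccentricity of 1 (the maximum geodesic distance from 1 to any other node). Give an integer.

3

Distances from 1: 2:2, 3:2, 4:1, 5:1, 6:3.
The largest is 3 (to 6), so the eccentricity of 1 is 3.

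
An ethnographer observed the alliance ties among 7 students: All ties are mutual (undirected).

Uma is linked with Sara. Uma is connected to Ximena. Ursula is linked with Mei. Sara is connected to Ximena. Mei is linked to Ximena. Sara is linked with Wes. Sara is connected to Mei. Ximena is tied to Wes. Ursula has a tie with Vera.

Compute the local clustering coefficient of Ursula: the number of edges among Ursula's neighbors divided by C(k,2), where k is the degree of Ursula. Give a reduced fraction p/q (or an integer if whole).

0

Ursula's neighbors: Mei and Vera (k = 2).
Possible neighbor pairs: C(2,2) = 1. Edges among them: none → e = 0.
Clustering(Ursula) = 0/1.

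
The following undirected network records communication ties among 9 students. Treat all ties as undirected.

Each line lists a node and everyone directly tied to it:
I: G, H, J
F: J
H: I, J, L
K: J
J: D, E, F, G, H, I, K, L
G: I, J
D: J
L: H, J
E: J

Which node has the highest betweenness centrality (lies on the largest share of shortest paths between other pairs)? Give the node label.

J

Unnormalized betweenness of each node: D:0, E:0, F:0, G:0, H:1/2, I:1/2, J:24, K:0, L:0.
J has the largest value, 24, making it the main broker — the node through which the most shortest paths run.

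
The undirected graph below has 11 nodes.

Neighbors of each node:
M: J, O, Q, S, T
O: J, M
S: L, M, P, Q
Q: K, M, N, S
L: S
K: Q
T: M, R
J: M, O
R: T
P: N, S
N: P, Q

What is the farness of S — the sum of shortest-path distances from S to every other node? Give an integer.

Distances from S: J:2, K:2, L:1, M:1, N:2, O:2, P:1, Q:1, R:3, T:2.
Sum = 2 + 2 + 1 + 1 + 2 + 2 + 1 + 1 + 3 + 2 = 17.

17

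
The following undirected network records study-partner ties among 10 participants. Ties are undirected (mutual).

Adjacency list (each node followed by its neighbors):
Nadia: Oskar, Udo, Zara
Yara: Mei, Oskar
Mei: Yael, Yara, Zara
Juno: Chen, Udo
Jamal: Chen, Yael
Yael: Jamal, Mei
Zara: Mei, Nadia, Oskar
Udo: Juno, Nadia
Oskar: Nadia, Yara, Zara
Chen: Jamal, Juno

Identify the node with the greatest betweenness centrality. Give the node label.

Unnormalized betweenness of each node: Chen:9/2, Jamal:11/2, Juno:11/2, Mei:10, Nadia:19/2, Oskar:7/2, Udo:15/2, Yael:15/2, Yara:3/2, Zara:6.
Mei has the largest value, 10, making it the main broker — the node through which the most shortest paths run.

Mei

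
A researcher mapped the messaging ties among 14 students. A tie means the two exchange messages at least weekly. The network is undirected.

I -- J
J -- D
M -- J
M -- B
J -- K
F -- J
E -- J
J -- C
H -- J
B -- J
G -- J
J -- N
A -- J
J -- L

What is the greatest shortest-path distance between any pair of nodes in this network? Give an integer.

Eccentricity of each node (its greatest distance to any other): A:2, B:2, C:2, D:2, E:2, F:2, G:2, H:2, I:2, J:1, K:2, L:2, M:2, N:2.
The maximum eccentricity is 2, realized for instance by the pair C–K via C – J – K. So the diameter is 2.

2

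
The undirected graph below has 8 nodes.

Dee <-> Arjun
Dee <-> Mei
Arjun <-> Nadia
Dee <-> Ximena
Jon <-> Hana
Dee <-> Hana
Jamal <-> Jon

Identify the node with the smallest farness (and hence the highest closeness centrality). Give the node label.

Farness (sum of distances to all others) for each node — Arjun:15, Dee:11, Hana:13, Jamal:23, Jon:17, Mei:17, Nadia:21, Ximena:17.
The smallest farness is 11, for Dee, so Dee has the highest closeness.

Dee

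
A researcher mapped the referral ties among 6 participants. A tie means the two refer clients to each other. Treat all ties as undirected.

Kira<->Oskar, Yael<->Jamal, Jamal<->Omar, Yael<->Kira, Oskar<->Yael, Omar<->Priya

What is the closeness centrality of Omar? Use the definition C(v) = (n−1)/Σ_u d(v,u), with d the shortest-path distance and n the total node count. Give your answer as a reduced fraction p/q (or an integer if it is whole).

1/2

Distances from Omar: Jamal:1, Kira:3, Oskar:3, Priya:1, Yael:2. Sum = 10.
n = 6, so closeness = 5/10 = 1/2.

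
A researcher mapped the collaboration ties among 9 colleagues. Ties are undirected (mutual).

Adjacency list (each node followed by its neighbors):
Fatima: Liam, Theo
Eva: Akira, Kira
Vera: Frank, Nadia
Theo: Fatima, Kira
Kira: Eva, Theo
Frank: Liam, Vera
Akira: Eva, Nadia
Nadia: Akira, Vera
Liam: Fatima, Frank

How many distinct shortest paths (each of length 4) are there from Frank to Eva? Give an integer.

The shortest distance is 4, and the only length-4 path is Frank–Vera–Nadia–Akira–Eva. So there is exactly 1 shortest path.

1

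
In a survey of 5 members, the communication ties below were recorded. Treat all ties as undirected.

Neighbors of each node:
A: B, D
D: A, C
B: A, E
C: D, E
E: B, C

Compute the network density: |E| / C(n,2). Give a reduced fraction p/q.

1/2

There are 5 edges and 5 nodes, so the maximum possible is C(5,2) = 10.
Density = 5/10 = 1/2.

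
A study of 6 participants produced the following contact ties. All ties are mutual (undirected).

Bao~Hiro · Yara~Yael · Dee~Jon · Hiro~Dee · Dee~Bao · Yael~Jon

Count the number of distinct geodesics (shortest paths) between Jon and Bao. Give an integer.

1

The shortest distance is 2, and the only length-2 path is Jon–Dee–Bao. So there is exactly 1 shortest path.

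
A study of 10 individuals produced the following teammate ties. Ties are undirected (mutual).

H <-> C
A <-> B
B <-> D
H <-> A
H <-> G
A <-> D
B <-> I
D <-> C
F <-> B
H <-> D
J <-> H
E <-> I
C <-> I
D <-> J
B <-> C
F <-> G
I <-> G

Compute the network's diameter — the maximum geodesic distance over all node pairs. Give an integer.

4

Eccentricity of each node (its greatest distance to any other): A:3, B:2, C:2, D:3, E:4, F:3, G:2, H:3, I:3, J:4.
The maximum eccentricity is 4, realized for instance by the pair E–J via E – I – G – H – J. So the diameter is 4.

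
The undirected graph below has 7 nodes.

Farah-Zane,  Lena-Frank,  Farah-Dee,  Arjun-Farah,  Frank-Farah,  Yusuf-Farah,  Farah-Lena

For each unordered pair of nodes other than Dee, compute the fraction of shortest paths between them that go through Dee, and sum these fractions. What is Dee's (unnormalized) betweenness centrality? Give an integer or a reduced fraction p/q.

No shortest path between any pair of other nodes passes through Dee.
Summing the contributions gives betweenness(Dee) = 0.

0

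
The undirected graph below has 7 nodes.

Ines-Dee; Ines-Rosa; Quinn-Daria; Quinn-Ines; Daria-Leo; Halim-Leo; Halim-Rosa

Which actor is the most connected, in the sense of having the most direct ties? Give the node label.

Ines

Degrees — Daria:2, Dee:1, Halim:2, Ines:3, Leo:2, Quinn:2, Rosa:2.
The maximum is 3, attained only by Ines.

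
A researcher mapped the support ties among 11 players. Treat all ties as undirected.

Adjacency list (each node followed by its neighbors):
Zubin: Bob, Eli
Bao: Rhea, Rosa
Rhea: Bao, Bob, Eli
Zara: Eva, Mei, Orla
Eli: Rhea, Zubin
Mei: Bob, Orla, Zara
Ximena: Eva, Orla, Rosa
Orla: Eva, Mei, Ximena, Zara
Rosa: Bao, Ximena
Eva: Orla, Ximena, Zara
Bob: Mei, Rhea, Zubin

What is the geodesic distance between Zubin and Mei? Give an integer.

2

One shortest route is Zubin – Bob – Mei, which uses 2 edges, and Zubin and Mei are not directly tied, so nothing shorter exists. So d(Zubin,Mei) = 2.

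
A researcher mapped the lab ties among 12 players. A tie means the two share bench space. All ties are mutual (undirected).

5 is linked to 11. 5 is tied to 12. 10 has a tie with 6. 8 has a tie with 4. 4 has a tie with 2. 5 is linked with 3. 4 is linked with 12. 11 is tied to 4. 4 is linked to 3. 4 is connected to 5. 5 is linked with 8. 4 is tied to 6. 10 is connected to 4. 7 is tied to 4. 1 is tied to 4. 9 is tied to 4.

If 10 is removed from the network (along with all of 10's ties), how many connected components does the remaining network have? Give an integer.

1

10's neighbors (4 and 6) remain reachable from one another through other ties, so the rest of the network stays in one piece.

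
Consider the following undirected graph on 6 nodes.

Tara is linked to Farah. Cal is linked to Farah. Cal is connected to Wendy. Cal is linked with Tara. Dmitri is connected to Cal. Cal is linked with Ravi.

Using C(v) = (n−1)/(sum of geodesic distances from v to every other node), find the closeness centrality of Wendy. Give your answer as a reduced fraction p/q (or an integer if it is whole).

Distances from Wendy: Cal:1, Dmitri:2, Farah:2, Ravi:2, Tara:2. Sum = 9.
n = 6, so closeness = 5/9.

5/9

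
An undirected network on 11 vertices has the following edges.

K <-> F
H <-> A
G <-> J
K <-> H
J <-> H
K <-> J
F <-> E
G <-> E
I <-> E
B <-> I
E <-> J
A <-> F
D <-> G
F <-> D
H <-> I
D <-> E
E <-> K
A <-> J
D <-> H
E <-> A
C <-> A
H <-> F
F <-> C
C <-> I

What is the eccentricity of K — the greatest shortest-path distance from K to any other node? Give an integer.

Distances from K: A:2, B:3, C:2, D:2, E:1, F:1, G:2, H:1, I:2, J:1.
The largest is 3 (to B), so the eccentricity of K is 3.

3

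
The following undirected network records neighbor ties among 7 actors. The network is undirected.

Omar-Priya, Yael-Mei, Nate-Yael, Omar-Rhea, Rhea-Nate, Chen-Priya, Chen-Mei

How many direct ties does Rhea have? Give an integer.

2

Rhea is directly tied to Nate and Omar. That is 2 neighbors, so the degree of Rhea is 2.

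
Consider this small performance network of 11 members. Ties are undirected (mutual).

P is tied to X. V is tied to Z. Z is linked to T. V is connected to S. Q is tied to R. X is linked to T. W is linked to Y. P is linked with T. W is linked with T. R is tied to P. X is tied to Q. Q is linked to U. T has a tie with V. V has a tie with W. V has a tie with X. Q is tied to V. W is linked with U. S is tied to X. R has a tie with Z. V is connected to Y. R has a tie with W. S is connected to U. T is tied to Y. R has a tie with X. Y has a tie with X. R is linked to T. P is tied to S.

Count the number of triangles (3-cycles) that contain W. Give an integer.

W's neighbors: R, T, U, V, and Y.
Neighbor pairs that are themselves tied: W–R–T; W–T–V; W–T–Y; W–V–Y. Each forms one triangle with W, for 4 in total.

4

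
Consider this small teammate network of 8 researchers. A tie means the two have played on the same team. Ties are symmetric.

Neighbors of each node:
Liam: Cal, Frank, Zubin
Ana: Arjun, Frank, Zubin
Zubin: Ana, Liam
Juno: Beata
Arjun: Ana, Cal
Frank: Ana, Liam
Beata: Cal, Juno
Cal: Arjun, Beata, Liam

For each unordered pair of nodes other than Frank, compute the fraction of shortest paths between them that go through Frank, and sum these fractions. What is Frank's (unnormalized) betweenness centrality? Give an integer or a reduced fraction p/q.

1/2

Pairs whose geodesics pass through Frank — Ana–Liam: 1/2.
All other pairs contribute 0.
Summing the contributions gives betweenness(Frank) = 1/2.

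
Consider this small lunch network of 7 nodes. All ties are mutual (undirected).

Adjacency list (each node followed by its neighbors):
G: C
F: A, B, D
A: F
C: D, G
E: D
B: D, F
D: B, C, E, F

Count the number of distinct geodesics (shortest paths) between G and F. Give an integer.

The shortest distance is 3, and the only length-3 path is G–C–D–F. So there is exactly 1 shortest path.

1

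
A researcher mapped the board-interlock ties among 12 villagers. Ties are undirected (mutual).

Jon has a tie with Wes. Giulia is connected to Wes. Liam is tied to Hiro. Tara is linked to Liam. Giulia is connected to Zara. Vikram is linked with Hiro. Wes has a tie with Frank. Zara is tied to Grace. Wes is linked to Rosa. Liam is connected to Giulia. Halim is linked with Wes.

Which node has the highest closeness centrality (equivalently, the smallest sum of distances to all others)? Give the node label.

Giulia

Farness (sum of distances to all others) for each node — Frank:32, Giulia:20, Grace:38, Halim:32, Hiro:32, Jon:32, Liam:24, Rosa:32, Tara:34, Vikram:42, Wes:22, Zara:28.
The smallest farness is 20, for Giulia, so Giulia has the highest closeness.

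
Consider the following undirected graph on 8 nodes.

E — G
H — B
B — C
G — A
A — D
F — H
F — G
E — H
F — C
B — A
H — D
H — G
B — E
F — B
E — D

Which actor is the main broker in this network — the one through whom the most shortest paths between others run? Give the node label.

B

Unnormalized betweenness of each node: A:7/6, B:19/4, C:0, D:2/3, E:7/6, F:2, G:3/2, H:11/4.
B has the largest value, 19/4, making it the main broker — the node through which the most shortest paths run.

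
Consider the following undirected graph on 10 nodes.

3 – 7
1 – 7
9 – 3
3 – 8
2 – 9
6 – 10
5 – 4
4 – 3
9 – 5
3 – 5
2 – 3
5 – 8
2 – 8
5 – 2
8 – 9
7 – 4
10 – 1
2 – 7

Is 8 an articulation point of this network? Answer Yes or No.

Even without 8, every remaining node can still reach every other (the residual graph is connected), so 8 is not a cut vertex.

No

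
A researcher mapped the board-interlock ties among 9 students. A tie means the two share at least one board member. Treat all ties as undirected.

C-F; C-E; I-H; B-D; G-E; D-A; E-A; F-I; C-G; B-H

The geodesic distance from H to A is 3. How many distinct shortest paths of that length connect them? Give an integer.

1

The shortest distance is 3, and the only length-3 path is H–B–D–A. So there is exactly 1 shortest path.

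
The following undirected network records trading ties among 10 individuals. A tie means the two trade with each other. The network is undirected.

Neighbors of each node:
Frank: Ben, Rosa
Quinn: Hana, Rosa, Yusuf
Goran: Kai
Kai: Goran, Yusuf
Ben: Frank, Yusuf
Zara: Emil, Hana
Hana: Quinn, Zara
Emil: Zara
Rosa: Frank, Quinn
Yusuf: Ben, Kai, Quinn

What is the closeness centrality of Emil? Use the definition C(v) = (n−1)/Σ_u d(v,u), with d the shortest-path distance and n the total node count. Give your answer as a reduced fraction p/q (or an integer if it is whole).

9/35

Distances from Emil: Ben:5, Frank:5, Goran:6, Hana:2, Kai:5, Quinn:3, Rosa:4, Yusuf:4, Zara:1. Sum = 35.
n = 10, so closeness = 9/35.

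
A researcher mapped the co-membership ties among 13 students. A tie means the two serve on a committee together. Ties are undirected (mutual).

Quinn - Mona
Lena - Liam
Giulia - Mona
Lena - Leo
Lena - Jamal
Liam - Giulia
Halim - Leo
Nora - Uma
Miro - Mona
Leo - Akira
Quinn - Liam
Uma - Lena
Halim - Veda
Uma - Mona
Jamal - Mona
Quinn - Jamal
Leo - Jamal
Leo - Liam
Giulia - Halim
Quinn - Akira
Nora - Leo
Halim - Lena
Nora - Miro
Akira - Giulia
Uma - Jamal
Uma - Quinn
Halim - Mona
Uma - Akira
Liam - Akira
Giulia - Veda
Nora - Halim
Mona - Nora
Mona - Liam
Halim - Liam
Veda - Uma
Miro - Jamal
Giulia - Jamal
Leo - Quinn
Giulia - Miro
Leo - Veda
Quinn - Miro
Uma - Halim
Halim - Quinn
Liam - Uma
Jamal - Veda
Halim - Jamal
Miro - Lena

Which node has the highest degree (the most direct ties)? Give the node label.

Halim

Degrees — Akira:5, Giulia:7, Halim:10, Jamal:9, Lena:6, Leo:8, Liam:8, Miro:6, Mona:8, Nora:5, Quinn:8, Uma:9, Veda:5.
The maximum is 10, attained only by Halim.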